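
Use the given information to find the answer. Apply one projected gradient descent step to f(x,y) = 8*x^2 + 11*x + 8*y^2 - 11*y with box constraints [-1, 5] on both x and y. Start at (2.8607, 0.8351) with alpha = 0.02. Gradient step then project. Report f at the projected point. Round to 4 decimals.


Step 1: Compute gradient at (2.8607, 0.8351).
grad_x = 2*8*2.8607 + 11 = 56.7712
grad_y = 2*8*0.8351 - 11 = 2.3616
Step 2: Gradient step.
x_raw = 2.8607 - 0.02*56.7712 = 1.7253
y_raw = 0.8351 - 0.02*2.3616 = 0.7879
Step 3: Project onto [-1, 5].
x_proj = clip(1.7253) = 1.7253
y_proj = clip(0.7879) = 0.7879
Step 4: Evaluate f.
f(1.7253, 0.7879) = 39.09


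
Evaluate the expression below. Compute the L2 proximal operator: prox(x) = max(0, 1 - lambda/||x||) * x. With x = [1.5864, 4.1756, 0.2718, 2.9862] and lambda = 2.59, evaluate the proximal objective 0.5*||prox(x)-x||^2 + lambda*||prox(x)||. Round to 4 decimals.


Step 1: Compute ||x||.
||x|| = 5.3799
Step 2: Compute scaling factor.
scale = max(0, 1 - 2.59/5.3799) = 0.5186
Step 3: prox(x) = [0.8227, 2.1654, 0.141, 1.5486]
||prox(x)|| = 2.7899
Step 4: Proximal objective.
0.5*||prox-x||^2 = 3.3541
lambda*||prox|| = 7.2258
Total = 10.5799


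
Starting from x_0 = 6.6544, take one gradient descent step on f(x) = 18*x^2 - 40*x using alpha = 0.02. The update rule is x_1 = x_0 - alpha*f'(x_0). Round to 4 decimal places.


We compute the gradient at x_0 and apply the update.
f'(x) = 36*x - 40
f'(6.6544) = 36*6.6544 - 40 = 199.5584
x_1 = 6.6544 - 0.02*199.5584 = 2.6632


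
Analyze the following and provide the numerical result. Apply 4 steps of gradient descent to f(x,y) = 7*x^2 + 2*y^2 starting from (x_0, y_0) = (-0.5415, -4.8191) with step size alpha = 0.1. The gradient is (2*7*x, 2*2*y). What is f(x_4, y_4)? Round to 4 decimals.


Gradient descent on f(x,y) = 7*x^2 + 2*y^2.
Starting point: (-0.5415, -4.8191), alpha = 0.1
Step 1: grad_x = 2*7*-0.5415 = -7.581, grad_y = 2*2*-4.8191 = -19.2764
  x_1 = -0.5415 - 0.1*-7.581 = 0.2166
  y_1 = -4.8191 - 0.1*-19.2764 = -2.8915
Step 2: grad_x = 2*7*0.2166 = 3.0324, grad_y = 2*2*-2.8915 = -11.5658
  x_2 = 0.2166 - 0.1*3.0324 = -0.0866
  y_2 = -2.8915 - 0.1*-11.5658 = -1.7349
Step 3: grad_x = 2*7*-0.0866 = -1.213, grad_y = 2*2*-1.7349 = -6.9395
  x_3 = -0.0866 - 0.1*-1.213 = 0.0347
  y_3 = -1.7349 - 0.1*-6.9395 = -1.0409
Step 4: grad_x = 2*7*0.0347 = 0.4852, grad_y = 2*2*-1.0409 = -4.1637
  x_4 = 0.0347 - 0.1*0.4852 = -0.0139
  y_4 = -1.0409 - 0.1*-4.1637 = -0.6246
f(-0.0139, -0.6246) = 7*(-0.0139)^2 + 2*(-0.6246)^2 = 0.7815


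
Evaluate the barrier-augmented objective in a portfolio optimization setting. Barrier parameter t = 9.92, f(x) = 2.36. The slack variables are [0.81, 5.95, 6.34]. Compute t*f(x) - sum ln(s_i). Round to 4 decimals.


Step 1: Compute log-barrier.
ln values: [-0.2107, 1.7834, 1.8469]
phi = -(-0.2107 + 1.7834 + 1.8469) = -3.4195
Step 2: Compute augmented objective.
t*f(x) = 9.92*2.36 = 23.4112
Total = 23.4112 - 3.4195 = 19.9917


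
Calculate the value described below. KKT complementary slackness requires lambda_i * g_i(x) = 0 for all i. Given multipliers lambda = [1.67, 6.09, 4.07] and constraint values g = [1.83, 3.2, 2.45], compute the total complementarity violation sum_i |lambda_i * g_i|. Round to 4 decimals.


KKT complementary slackness check:
lambda_1 * g_1 = 1.67 * 1.83 = 3.0561
lambda_2 * g_2 = 6.09 * 3.2 = 19.488
lambda_3 * g_3 = 4.07 * 2.45 = 9.9715
Total violation = 3.0561 + 19.488 + 9.9715 = 32.5156


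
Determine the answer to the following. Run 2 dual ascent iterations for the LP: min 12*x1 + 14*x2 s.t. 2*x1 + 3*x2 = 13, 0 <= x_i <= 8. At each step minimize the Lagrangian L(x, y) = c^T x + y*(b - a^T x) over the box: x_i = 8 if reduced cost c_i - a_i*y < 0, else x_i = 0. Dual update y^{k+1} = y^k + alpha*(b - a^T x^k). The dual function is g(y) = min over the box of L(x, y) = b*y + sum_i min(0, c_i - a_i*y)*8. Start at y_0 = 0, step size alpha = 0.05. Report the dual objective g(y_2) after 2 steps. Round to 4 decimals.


Dual ascent for LP: min 12*x1 + 14*x2, 2*x1 + 3*x2 = 13, 0 <= x_i <= 8
Step 1: y^k = 0.0, reduced costs: (12.0, 14.0)
  x^k = (0.0, 0.0), subgradient = b - a^T x = 13.0
  y^{k+1} = 0.0 + 0.05*13.0 = 0.65
Step 2: y^k = 0.65, reduced costs: (10.7, 12.05)
  x^k = (0.0, 0.0), subgradient = b - a^T x = 13.0
  y^{k+1} = 0.65 + 0.05*13.0 = 1.3
Dual objective at y_2 = 1.3: reduced costs (9.4, 10.1), box minimizer x = (0.0, 0.0)
g(y_2) = b*y + (c1 - a1*y)*x1 + (c2 - a2*y)*x2 = 13*1.3 + 9.4*0.0 + 10.1*0.0 = 16.9 + 0.0 + 0.0 = 16.9


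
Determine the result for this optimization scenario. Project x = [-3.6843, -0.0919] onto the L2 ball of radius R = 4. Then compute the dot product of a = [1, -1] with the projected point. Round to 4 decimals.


Step 1: Compute ||x|| (intermediates to 6 decimals).
||x|| = sqrt((-3.6843)^2 + (-0.0919)^2) = 3.685446
Step 2: Project.
Since ||x|| <= R, proj = x (no scaling needed).
proj(x) = [-3.6843, -0.0919]
Step 3: Dot product.
a^T * proj(x) = 1*(-3.6843) - 1*(-0.0919) = -3.5924


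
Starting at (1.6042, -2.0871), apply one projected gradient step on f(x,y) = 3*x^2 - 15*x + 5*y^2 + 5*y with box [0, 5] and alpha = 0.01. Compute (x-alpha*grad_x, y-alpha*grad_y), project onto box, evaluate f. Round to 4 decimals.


Step 1: Compute gradient at (1.6042, -2.0871).
grad_x = 2*3*1.6042 - 15 = -5.3748
grad_y = 2*5*-2.0871 + 5 = -15.871
Step 2: Gradient step.
x_raw = 1.6042 - 0.01*-5.3748 = 1.6579
y_raw = -2.0871 - 0.01*-15.871 = -1.9284
Step 3: Project onto [0, 5].
x_proj = clip(1.6579) = 1.6579
y_proj = clip(-1.9284) = 0.0
Step 4: Evaluate f.
f(1.6579, 0.0) = -16.6228


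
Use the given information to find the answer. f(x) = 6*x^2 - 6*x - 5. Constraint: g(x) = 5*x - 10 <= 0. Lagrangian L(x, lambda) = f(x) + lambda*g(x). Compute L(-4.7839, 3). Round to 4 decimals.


Step 1: Evaluate f(x).
f(-4.7839) = 6*(-4.7839)^2 - 6*(-4.7839) - 5 = 161.0176
Step 2: Evaluate g(x).
g(-4.7839) = 5*-4.7839 - 10 = -33.9195
Step 3: Compute Lagrangian.
L = 161.0176 + 3*-33.9195 = 59.2591


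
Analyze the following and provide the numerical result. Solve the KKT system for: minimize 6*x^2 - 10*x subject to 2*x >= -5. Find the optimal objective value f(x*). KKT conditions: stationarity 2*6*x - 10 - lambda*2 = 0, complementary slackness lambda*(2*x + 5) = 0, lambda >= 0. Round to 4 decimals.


Step 1: Try lambda = 0 (constraint inactive).
Stationarity: 2*6*x - 10 = 0
x* = 10/(2*6) = 5/6 = 0.8333 (rounded; the exact value 5/6 is used below)
Check constraint: 2*0.8333 = 1.6666 >= -5 -- satisfied.
Step 2: Compute optimal value.
f(x*) = 6*(5/6)^2 - 10*(5/6) = -4.1667


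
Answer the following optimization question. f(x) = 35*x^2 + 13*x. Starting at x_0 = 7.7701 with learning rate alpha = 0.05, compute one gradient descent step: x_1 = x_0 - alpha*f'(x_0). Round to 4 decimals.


We compute the gradient at x_0 and apply the update.
f'(x) = 70*x + 13
f'(7.7701) = 70*7.7701 + 13 = 556.907
x_1 = 7.7701 - 0.05*556.907 = -20.0753


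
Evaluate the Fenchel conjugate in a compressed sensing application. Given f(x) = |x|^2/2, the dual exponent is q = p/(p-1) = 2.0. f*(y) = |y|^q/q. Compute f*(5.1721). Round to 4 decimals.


The conjugate exponent q satisfies 1/p + 1/q = 1.
p = 2, so q = 2/(2 - 1) = 2.0
|y|^q = 5.1721^2.0 = 26.7506
f*(5.1721) = 26.7506 / 2.0 = 13.3753


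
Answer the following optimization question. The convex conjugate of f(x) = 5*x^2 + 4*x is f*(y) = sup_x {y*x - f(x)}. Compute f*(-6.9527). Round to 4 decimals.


f*(y) = sup_x {y*x - a*x^2 - b*x} = sup_x {(y-b)*x - a*x^2}
FOC: (y - b) - 2a*x = 0 => x* = (y - b)/(2a)
x* = (-6.9527 - 4)/(2*5) = -1.0953
f*(-6.9527) = (y-b)^2/(4a) = (-6.9527 - 4)^2/(4*5)
= 119.9616/20 = 5.9981


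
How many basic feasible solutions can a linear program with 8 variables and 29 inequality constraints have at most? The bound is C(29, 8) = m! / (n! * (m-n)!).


Each vertex corresponds to some choice of n active constraints out of m, so the number of vertices is at most C(m, n) = m! / (n!(m-n)!).
m = 29, n = 8
Numerator: 29 * 28 * 27 * 26 * 25 * 24 * 23 * 22
Denominator: 8! = 40320
C(29, 8) = 4292145


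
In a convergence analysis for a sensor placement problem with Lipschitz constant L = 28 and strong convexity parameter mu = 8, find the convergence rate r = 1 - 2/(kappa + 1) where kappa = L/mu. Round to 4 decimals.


Step 1: Compute the condition number.
kappa = L/mu = 28/8 = 3.5
Step 2: Compute the convergence rate.
r = 1 - 2/(kappa + 1) = 1 - 2*mu/(L + mu) = (L - mu)/(L + mu) = 20/36 = 0.5556


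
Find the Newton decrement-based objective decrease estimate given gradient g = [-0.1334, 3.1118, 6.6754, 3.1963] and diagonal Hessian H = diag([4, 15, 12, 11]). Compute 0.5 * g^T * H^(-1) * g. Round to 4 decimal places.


Step 1: H is diagonal, so H^(-1) * g = [-0.0334, 0.2075, 0.5563, 0.2906].
Step 2: g^T H^(-1) g = sum_i g_i^2 / H_ii
  = (-0.1334)^2/4 + (3.1118)^2/15 + (6.6754)^2/12 + (3.1963)^2/11
  = 0.0044 + 0.6456 + 3.7134 + 0.9288 = 5.2922
Step 3: Objective decrease = 0.5 * g^T H^(-1) g = 2.6461


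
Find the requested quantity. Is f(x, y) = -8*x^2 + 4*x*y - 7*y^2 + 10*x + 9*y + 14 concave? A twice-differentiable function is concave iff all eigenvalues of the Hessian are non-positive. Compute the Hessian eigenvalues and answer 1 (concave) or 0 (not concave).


The Hessian of f(x,y) = -8*x^2 + 4*x*y - 7*y^2 + 10*x + 9*y + 14 is:
H = [[-16, 4], [4, -14]]
Trace = -16 - 14 = -30
Determinant = -16*-14 - (4)^2 = 208
Discriminant = (-30)^2 - 4*208 = 68.0
Eigenvalues: lambda_1 = -19.1231, lambda_2 = -10.8769
The function is concave.

1


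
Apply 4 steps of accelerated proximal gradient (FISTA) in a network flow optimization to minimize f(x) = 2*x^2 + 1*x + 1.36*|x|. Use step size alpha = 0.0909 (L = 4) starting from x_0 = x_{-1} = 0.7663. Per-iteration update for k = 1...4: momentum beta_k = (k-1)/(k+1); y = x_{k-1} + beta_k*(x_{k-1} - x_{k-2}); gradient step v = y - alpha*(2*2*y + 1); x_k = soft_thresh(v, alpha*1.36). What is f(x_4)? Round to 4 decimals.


FISTA on f(x) = 2*x^2 + 1*x + 1.36*|x|
L = 4, alpha = 0.0909
Iteration 1: beta = 0.0, y = 0.7663 + 0.0*(0.7663 - 0.7663) = 0.7663
  grad(y) = 4.0652, v = y - alpha*grad = 0.3968
  prox(v) = soft_thresh(0.3968, 0.1236) = 0.2731
Iteration 2: beta = 0.3333, y = 0.2731 + 0.3333*(0.2731 - 0.7663) = 0.1088
  grad(y) = 1.4351, v = y - alpha*grad = -0.0217
  prox(v) = soft_thresh(-0.0217, 0.1236) = 0.0
Iteration 3: beta = 0.5, y = 0.0 + 0.5*(0.0 - 0.2731) = -0.1366
  grad(y) = 0.4537, v = y - alpha*grad = -0.1778
  prox(v) = soft_thresh(-0.1778, 0.1236) = -0.0542
Iteration 4: beta = 0.6, y = -0.0542 + 0.6*(-0.0542 - 0.0) = -0.0867
  grad(y) = 0.6532, v = y - alpha*grad = -0.1461
  prox(v) = soft_thresh(-0.1461, 0.1236) = -0.0225
f(x_4) = 2*(-0.0225)^2 + 1*(-0.0225) + 1.36*|-0.0225| = 0.0091


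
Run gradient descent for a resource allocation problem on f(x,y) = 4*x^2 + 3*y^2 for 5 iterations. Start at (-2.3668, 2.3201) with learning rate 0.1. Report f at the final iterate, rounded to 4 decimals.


Gradient descent on f(x,y) = 4*x^2 + 3*y^2.
Starting point: (-2.3668, 2.3201), alpha = 0.1
Step 1: grad_x = 2*4*-2.3668 = -18.9344, grad_y = 2*3*2.3201 = 13.9206
  x_1 = -2.3668 - 0.1*-18.9344 = -0.4734
  y_1 = 2.3201 - 0.1*13.9206 = 0.928
Step 2: grad_x = 2*4*-0.4734 = -3.7869, grad_y = 2*3*0.928 = 5.5682
  x_2 = -0.4734 - 0.1*-3.7869 = -0.0947
  y_2 = 0.928 - 0.1*5.5682 = 0.3712
Step 3: grad_x = 2*4*-0.0947 = -0.7574, grad_y = 2*3*0.3712 = 2.2273
  x_3 = -0.0947 - 0.1*-0.7574 = -0.0189
  y_3 = 0.3712 - 0.1*2.2273 = 0.1485
Step 4: grad_x = 2*4*-0.0189 = -0.1515, grad_y = 2*3*0.1485 = 0.8909
  x_4 = -0.0189 - 0.1*-0.1515 = -0.0038
  y_4 = 0.1485 - 0.1*0.8909 = 0.0594
Step 5: grad_x = 2*4*-0.0038 = -0.0303, grad_y = 2*3*0.0594 = 0.3564
  x_5 = -0.0038 - 0.1*-0.0303 = -0.0008
  y_5 = 0.0594 - 0.1*0.3564 = 0.0238
f(-0.0008, 0.0238) = 4*(-0.0008)^2 + 3*0.0238^2 = 0.0017


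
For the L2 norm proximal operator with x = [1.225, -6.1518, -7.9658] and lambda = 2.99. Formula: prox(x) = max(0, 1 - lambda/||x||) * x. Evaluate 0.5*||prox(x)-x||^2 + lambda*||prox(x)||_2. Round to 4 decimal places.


Step 1: Compute ||x||.
||x|| = 10.139
Step 2: Compute scaling factor.
scale = max(0, 1 - 2.99/10.139) = 0.7051
Step 3: prox(x) = [0.8637, -4.3376, -5.6167]
||prox(x)|| = 7.149
Step 4: Proximal objective.
0.5*||prox-x||^2 = 4.4701
lambda*||prox|| = 21.3755
Total = 25.8455


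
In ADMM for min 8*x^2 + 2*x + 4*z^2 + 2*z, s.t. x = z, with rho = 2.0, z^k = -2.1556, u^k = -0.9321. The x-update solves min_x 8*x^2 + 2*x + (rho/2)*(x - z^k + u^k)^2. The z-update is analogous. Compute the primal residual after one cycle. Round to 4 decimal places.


ADMM iteration with rho = 2.0, z^k = -2.1556, u^k = -0.9321
Step 1: x-update.
Minimize 8*x^2 + 2*x + (2.0/2)*(x + 2.1556 - 0.9321)^2
FOC: (2*8 + 2.0)*x = -2 + 2.0*(-2.1556 + 0.9321)
x^{k+1} = -0.2471
Step 2: z-update.
Minimize 4*z^2 + 2*z + (2.0/2)*(-0.2471 - z - 0.9321)^2
FOC: (2*4 + 2.0)*z = -2 + 2.0*(-0.2471 - 0.9321)
z^{k+1} = -0.4358
Step 3: u-update.
u^{k+1} = -0.9321 - 0.2471 + 0.4358 = -0.7433
Step 4: Primal residual = |-0.2471 + 0.4358| = 0.1888


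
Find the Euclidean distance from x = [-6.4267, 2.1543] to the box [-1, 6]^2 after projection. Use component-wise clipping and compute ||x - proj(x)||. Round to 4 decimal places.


Project each component onto [-1, 6].
clip(-6.4267) = -1.0, clip(2.1543) = 2.1543
Projection = [-1.0, 2.1543]
Squared diffs: [29.4491, 0.0]
Distance = sqrt(29.4491) = 5.4267


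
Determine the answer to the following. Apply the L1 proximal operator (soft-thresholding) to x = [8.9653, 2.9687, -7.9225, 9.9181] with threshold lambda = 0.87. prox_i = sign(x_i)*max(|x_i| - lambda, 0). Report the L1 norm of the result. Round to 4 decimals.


Soft-thresholding with lambda = 0.87:
prox(8.9653) = sign(8.9653)*max(|8.9653| - 0.87, 0) = 8.0953
prox(2.9687) = sign(2.9687)*max(|2.9687| - 0.87, 0) = 2.0987
prox(-7.9225) = sign(-7.9225)*max(|-7.9225| - 0.87, 0) = -7.0525
prox(9.9181) = sign(9.9181)*max(|9.9181| - 0.87, 0) = 9.0481
prox(x) = [8.0953, 2.0987, -7.0525, 9.0481]
||prox(x)||_1 = 8.0953 + 2.0987 + 7.0525 + 9.0481 = 26.2946


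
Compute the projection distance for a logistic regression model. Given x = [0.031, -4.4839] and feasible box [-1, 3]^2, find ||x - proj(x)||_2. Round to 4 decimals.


Project each component onto [-1, 3].
clip(0.031) = 0.031, clip(-4.4839) = -1.0
Projection = [0.031, -1.0]
Squared diffs: [0.0, 12.1376]
Distance = sqrt(12.1376) = 3.4839


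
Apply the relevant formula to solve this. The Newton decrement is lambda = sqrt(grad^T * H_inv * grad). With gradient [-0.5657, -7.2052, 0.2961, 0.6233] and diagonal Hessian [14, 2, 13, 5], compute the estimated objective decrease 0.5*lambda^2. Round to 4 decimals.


Step 1: H is diagonal, so H^(-1) * g = [-0.0404, -3.6026, 0.0228, 0.1247].
Step 2: g^T H^(-1) g = sum_i g_i^2 / H_ii
  = (-0.5657)^2/14 + (-7.2052)^2/2 + (0.2961)^2/13 + (0.6233)^2/5
  = 0.0229 + 25.9575 + 0.0067 + 0.0777 = 26.0648
Step 3: Objective decrease = 0.5 * g^T H^(-1) g = 13.0324


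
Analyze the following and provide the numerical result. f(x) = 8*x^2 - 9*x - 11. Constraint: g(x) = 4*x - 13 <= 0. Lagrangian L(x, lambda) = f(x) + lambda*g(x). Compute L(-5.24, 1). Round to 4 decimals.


Step 1: Evaluate f(x).
f(-5.24) = 8*(-5.24)^2 - 9*(-5.24) - 11 = 255.8208
Step 2: Evaluate g(x).
g(-5.24) = 4*-5.24 - 13 = -33.96
Step 3: Compute Lagrangian.
L = 255.8208 + 1*-33.96 = 221.8608


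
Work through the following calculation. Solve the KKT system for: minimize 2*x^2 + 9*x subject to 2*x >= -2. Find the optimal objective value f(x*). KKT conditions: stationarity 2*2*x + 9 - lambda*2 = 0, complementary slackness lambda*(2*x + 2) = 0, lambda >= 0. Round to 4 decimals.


Step 1: Try lambda = 0 (constraint inactive).
x_unc = -9/(2*2) = -2.25
Check: 2*-2.25 = -4.5 < -2 -- violated!
Step 2: Constraint must be active: 2*x = -2
x* = -2/2 = -1.0
lambda = (2*2*(-1.0) + 9)/2 = 2.5
Step 3: Compute optimal value.
f(x*) = 2*(-1.0)^2 + 9*(-1.0) = -7.0


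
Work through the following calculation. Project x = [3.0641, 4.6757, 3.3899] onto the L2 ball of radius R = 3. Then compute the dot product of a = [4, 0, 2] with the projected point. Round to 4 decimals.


Step 1: Compute ||x|| (intermediates to 6 decimals).
||x|| = sqrt(3.0641^2 + 4.6757^2 + 3.3899^2) = 6.53776
Step 2: Project.
Since ||x|| > R, scale = R/||x|| = 3/6.53776 = 0.458873, proj(x) = scale * x
proj(x) = [1.406033, 2.145552, 1.555534]
Step 3: Dot product.
a^T * proj(x) = 4*1.406033 + 0*2.145552 + 2*1.555534 = 8.7352


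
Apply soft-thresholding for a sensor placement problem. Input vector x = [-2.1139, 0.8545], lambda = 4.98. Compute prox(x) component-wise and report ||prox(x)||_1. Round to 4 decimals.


Soft-thresholding with lambda = 4.98:
prox(-2.1139) = sign(-2.1139)*max(|-2.1139| - 4.98, 0) = 0.0
prox(0.8545) = sign(0.8545)*max(|0.8545| - 4.98, 0) = 0.0
prox(x) = [0.0, 0.0]
||prox(x)||_1 = 0.0 + 0.0 = 0.0


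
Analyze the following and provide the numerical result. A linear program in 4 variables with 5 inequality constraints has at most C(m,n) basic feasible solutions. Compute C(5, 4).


Each vertex corresponds to some choice of n active constraints out of m, so the number of vertices is at most C(m, n) = m! / (n!(m-n)!).
m = 5, n = 4
Numerator: 5 * 4 * 3 * 2
Denominator: 4! = 24
C(5, 4) = 5


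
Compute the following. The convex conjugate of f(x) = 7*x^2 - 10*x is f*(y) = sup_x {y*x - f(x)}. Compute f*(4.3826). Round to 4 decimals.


f*(y) = sup_x {y*x - a*x^2 - b*x} = sup_x {(y-b)*x - a*x^2}
FOC: (y - b) - 2a*x = 0 => x* = (y - b)/(2a)
x* = (4.3826 + 10)/(2*7) = 1.0273
f*(4.3826) = (y-b)^2/(4a) = (4.3826 + 10)^2/(4*7)
= 206.8592/28 = 7.3878


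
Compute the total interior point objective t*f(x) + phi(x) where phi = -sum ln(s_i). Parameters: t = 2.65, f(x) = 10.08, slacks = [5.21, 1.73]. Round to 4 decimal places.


Step 1: Compute log-barrier.
ln values: [1.6506, 0.5481]
phi = -(1.6506 + 0.5481) = -2.1987
Step 2: Compute augmented objective.
t*f(x) = 2.65*10.08 = 26.712
Total = 26.712 - 2.1987 = 24.5133


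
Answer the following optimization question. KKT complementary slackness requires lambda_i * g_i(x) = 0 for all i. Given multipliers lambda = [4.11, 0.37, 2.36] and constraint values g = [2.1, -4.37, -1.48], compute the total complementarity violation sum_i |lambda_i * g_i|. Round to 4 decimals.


KKT complementary slackness check:
lambda_1 * g_1 = 4.11 * 2.1 = 8.631
lambda_2 * g_2 = 0.37 * -4.37 = -1.6169
lambda_3 * g_3 = 2.36 * -1.48 = -3.4928
Total violation = 8.631 + 1.6169 + 3.4928 = 13.7407


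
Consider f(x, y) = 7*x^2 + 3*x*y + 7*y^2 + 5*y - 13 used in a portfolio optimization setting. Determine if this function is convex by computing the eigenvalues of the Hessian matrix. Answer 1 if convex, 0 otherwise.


The Hessian of f(x,y) = 7*x^2 + 3*x*y + 7*y^2 + 5*y - 13 is:
H = [[14, 3], [3, 14]]
Trace = 14 + 14 = 28
Determinant = 14*14 - (3)^2 = 187
Discriminant = (28)^2 - 4*187 = 36.0
Eigenvalues: lambda_1 = 11.0, lambda_2 = 17.0
The function is convex.

1


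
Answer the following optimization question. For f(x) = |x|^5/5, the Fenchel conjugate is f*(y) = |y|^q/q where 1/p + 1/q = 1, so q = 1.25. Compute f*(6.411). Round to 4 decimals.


The conjugate exponent q satisfies 1/p + 1/q = 1.
p = 5, so q = 5/(5 - 1) = 1.25
|y|^q = 6.411^1.25 = 10.2013
f*(6.411) = 10.2013 / 1.25 = 8.1611


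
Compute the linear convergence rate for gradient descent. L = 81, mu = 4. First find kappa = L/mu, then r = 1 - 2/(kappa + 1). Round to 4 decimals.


Step 1: Compute the condition number.
kappa = L/mu = 81/4 = 20.25
Step 2: Compute the convergence rate.
r = 1 - 2/(kappa + 1) = 1 - 2*mu/(L + mu) = (L - mu)/(L + mu) = 77/85 = 0.9059


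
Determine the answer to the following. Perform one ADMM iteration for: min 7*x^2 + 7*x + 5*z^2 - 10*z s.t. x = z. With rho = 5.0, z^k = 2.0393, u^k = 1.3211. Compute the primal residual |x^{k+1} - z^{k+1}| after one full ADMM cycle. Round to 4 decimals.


ADMM iteration with rho = 5.0, z^k = 2.0393, u^k = 1.3211
Step 1: x-update.
Minimize 7*x^2 + 7*x + (5.0/2)*(x - 2.0393 + 1.3211)^2
FOC: (2*7 + 5.0)*x = -7 + 5.0*(2.0393 - 1.3211)
x^{k+1} = -0.1794
Step 2: z-update.
Minimize 5*z^2 - 10*z + (5.0/2)*(-0.1794 - z + 1.3211)^2
FOC: (2*5 + 5.0)*z = 10 + 5.0*(-0.1794 + 1.3211)
z^{k+1} = 1.0472
Step 3: u-update.
u^{k+1} = 1.3211 - 0.1794 - 1.0472 = 0.0945
Step 4: Primal residual = |-0.1794 - 1.0472| = 1.2266


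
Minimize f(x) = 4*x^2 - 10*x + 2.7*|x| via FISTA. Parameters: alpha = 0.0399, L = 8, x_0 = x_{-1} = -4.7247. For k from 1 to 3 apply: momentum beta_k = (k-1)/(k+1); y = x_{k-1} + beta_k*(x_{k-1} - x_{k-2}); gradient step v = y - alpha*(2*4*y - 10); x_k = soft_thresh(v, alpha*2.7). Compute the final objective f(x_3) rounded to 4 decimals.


FISTA on f(x) = 4*x^2 - 10*x + 2.7*|x|
L = 8, alpha = 0.0399
Iteration 1: beta = 0.0, y = -4.7247 + 0.0*(-4.7247 + 4.7247) = -4.7247
  grad(y) = -47.7976, v = y - alpha*grad = -2.8176
  prox(v) = soft_thresh(-2.8176, 0.1077) = -2.7098
Iteration 2: beta = 0.3333, y = -2.7098 + 0.3333*(-2.7098 + 4.7247) = -2.0382
  grad(y) = -26.3058, v = y - alpha*grad = -0.9886
  prox(v) = soft_thresh(-0.9886, 0.1077) = -0.8809
Iteration 3: beta = 0.5, y = -0.8809 + 0.5*(-0.8809 + 2.7098) = 0.0336
  grad(y) = -9.7314, v = y - alpha*grad = 0.4219
  prox(v) = soft_thresh(0.4219, 0.1077) = 0.3141
f(x_3) = 4*0.3141^2 - 10*0.3141 + 2.7*|0.3141| = -1.8984


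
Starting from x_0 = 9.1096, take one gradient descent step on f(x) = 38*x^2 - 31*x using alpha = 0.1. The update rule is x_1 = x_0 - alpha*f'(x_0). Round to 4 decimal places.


We compute the gradient at x_0 and apply the update.
f'(x) = 76*x - 31
f'(9.1096) = 76*9.1096 - 31 = 661.3296
x_1 = 9.1096 - 0.1*661.3296 = -57.0234


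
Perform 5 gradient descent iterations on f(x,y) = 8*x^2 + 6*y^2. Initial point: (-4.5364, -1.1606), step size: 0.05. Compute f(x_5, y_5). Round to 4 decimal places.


Gradient descent on f(x,y) = 8*x^2 + 6*y^2.
Starting point: (-4.5364, -1.1606), alpha = 0.05
Step 1: grad_x = 2*8*-4.5364 = -72.5824, grad_y = 2*6*-1.1606 = -13.9272
  x_1 = -4.5364 - 0.05*-72.5824 = -0.9073
  y_1 = -1.1606 - 0.05*-13.9272 = -0.4642
Step 2: grad_x = 2*8*-0.9073 = -14.5165, grad_y = 2*6*-0.4642 = -5.5709
  x_2 = -0.9073 - 0.05*-14.5165 = -0.1815
  y_2 = -0.4642 - 0.05*-5.5709 = -0.1857
Step 3: grad_x = 2*8*-0.1815 = -2.9033, grad_y = 2*6*-0.1857 = -2.2284
  x_3 = -0.1815 - 0.05*-2.9033 = -0.0363
  y_3 = -0.1857 - 0.05*-2.2284 = -0.0743
Step 4: grad_x = 2*8*-0.0363 = -0.5807, grad_y = 2*6*-0.0743 = -0.8913
  x_4 = -0.0363 - 0.05*-0.5807 = -0.0073
  y_4 = -0.0743 - 0.05*-0.8913 = -0.0297
Step 5: grad_x = 2*8*-0.0073 = -0.1161, grad_y = 2*6*-0.0297 = -0.3565
  x_5 = -0.0073 - 0.05*-0.1161 = -0.0015
  y_5 = -0.0297 - 0.05*-0.3565 = -0.0119
f(-0.0015, -0.0119) = 8*(-0.0015)^2 + 6*(-0.0119)^2 = 0.0009


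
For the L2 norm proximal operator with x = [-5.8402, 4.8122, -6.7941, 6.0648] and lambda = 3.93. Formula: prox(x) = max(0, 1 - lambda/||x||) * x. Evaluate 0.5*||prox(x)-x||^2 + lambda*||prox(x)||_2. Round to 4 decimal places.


Step 1: Compute ||x||.
||x|| = 11.8409
Step 2: Compute scaling factor.
scale = max(0, 1 - 3.93/11.8409) = 0.6681
Step 3: prox(x) = [-3.9018, 3.215, -4.5391, 4.0519]
||prox(x)|| = 7.9109
Step 4: Proximal objective.
0.5*||prox-x||^2 = 7.7225
lambda*||prox|| = 31.0898
Total = 38.8123


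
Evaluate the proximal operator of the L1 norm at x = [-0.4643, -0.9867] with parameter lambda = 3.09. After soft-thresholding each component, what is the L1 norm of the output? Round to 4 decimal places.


Soft-thresholding with lambda = 3.09:
prox(-0.4643) = sign(-0.4643)*max(|-0.4643| - 3.09, 0) = 0.0
prox(-0.9867) = sign(-0.9867)*max(|-0.9867| - 3.09, 0) = 0.0
prox(x) = [0.0, 0.0]
||prox(x)||_1 = 0.0 + 0.0 = 0.0


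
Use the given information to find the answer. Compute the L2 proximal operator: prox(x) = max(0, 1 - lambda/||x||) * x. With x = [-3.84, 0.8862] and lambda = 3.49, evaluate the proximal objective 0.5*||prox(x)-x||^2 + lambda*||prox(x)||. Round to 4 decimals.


Step 1: Compute ||x||.
||x|| = 3.9409
Step 2: Compute scaling factor.
scale = max(0, 1 - 3.49/3.9409) = 0.1144
Step 3: prox(x) = [-0.4394, 0.1014]
||prox(x)|| = 0.4509
Step 4: Proximal objective.
0.5*||prox-x||^2 = 6.0901
lambda*||prox|| = 1.5736
Total = 7.6638


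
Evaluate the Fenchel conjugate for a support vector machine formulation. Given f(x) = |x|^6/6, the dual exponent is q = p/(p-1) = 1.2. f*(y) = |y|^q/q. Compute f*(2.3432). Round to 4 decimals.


The conjugate exponent q satisfies 1/p + 1/q = 1.
p = 6, so q = 6/(6 - 1) = 1.2
|y|^q = 2.3432^1.2 = 2.7782
f*(2.3432) = 2.7782 / 1.2 = 2.3152


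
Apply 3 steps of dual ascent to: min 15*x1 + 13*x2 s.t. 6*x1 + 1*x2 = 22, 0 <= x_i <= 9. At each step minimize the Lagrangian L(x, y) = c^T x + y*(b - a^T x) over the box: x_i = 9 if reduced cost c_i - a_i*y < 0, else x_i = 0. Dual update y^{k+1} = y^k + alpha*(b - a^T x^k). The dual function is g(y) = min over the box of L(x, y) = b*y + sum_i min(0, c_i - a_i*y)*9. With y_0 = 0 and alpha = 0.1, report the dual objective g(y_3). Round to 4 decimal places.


Dual ascent for LP: min 15*x1 + 13*x2, 6*x1 + 1*x2 = 22, 0 <= x_i <= 9
Step 1: y^k = 0.0, reduced costs: (15.0, 13.0)
  x^k = (0.0, 0.0), subgradient = b - a^T x = 22.0
  y^{k+1} = 0.0 + 0.1*22.0 = 2.2
Step 2: y^k = 2.2, reduced costs: (1.8, 10.8)
  x^k = (0.0, 0.0), subgradient = b - a^T x = 22.0
  y^{k+1} = 2.2 + 0.1*22.0 = 4.4
Step 3: y^k = 4.4, reduced costs: (-11.4, 8.6)
  x^k = (9.0, 0.0), subgradient = b - a^T x = -32.0
  y^{k+1} = 4.4 + 0.1*-32.0 = 1.2
Dual objective at y_3 = 1.2: reduced costs (7.8, 11.8), box minimizer x = (0.0, 0.0)
g(y_3) = b*y + (c1 - a1*y)*x1 + (c2 - a2*y)*x2 = 22*1.2 + 7.8*0.0 + 11.8*0.0 = 26.4 + 0.0 + 0.0 = 26.4


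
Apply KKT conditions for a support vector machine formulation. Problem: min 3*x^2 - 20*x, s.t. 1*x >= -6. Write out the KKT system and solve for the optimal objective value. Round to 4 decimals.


Step 1: Try lambda = 0 (constraint inactive).
Stationarity: 2*3*x - 20 = 0
x* = 20/(2*3) = 10/3 = 3.3333 (rounded; the exact value 10/3 is used below)
Check constraint: 1*3.3333 = 3.3333 >= -6 -- satisfied.
Step 2: Compute optimal value.
f(x*) = 3*(10/3)^2 - 20*(10/3) = -33.3333


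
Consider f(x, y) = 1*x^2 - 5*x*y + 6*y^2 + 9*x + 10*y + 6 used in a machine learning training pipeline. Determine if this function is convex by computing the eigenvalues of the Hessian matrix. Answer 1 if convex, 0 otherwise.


The Hessian of f(x,y) = 1*x^2 - 5*x*y + 6*y^2 + 9*x + 10*y + 6 is:
H = [[2, -5], [-5, 12]]
Trace = 2 + 12 = 14
Determinant = 2*12 - (-5)^2 = -1
Discriminant = (14)^2 - 4*-1 = 200.0
Eigenvalues: lambda_1 = -0.0711, lambda_2 = 14.0711
The function is not convex.

0


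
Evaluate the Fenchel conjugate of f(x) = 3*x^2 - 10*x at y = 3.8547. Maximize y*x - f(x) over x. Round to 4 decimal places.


f*(y) = sup_x {y*x - a*x^2 - b*x} = sup_x {(y-b)*x - a*x^2}
FOC: (y - b) - 2a*x = 0 => x* = (y - b)/(2a)
x* = (3.8547 + 10)/(2*3) = 2.3091
f*(3.8547) = (y-b)^2/(4a) = (3.8547 + 10)^2/(4*3)
= 191.9527/12 = 15.9961


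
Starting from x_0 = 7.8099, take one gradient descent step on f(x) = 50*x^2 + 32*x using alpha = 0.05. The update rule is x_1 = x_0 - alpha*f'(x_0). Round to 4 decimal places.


We compute the gradient at x_0 and apply the update.
f'(x) = 100*x + 32
f'(7.8099) = 100*7.8099 + 32 = 812.99
x_1 = 7.8099 - 0.05*812.99 = -32.8396


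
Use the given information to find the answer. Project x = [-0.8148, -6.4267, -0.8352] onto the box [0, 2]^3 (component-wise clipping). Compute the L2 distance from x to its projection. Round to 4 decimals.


Project each component onto [0, 2].
clip(-0.8148) = 0.0, clip(-6.4267) = 0.0, clip(-0.8352) = 0.0
Projection = [0.0, 0.0, 0.0]
Squared diffs: [0.6639, 41.3025, 0.6976]
Distance = sqrt(42.664) = 6.5318


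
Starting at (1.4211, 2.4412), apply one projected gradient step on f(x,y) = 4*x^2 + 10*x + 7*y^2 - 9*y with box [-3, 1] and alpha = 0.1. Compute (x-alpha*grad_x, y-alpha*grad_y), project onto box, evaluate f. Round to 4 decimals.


Step 1: Compute gradient at (1.4211, 2.4412).
grad_x = 2*4*1.4211 + 10 = 21.3688
grad_y = 2*7*2.4412 - 9 = 25.1768
Step 2: Gradient step.
x_raw = 1.4211 - 0.1*21.3688 = -0.7158
y_raw = 2.4412 - 0.1*25.1768 = -0.0765
Step 3: Project onto [-3, 1].
x_proj = clip(-0.7158) = -0.7158
y_proj = clip(-0.0765) = -0.0765
Step 4: Evaluate f.
f(-0.7158, -0.0765) = -4.3792


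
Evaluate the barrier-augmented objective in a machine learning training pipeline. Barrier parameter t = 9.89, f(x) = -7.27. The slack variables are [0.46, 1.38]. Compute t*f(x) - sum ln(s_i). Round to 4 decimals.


Step 1: Compute log-barrier.
ln values: [-0.7765, 0.3221]
phi = -(-0.7765 + 0.3221) = 0.4544
Step 2: Compute augmented objective.
t*f(x) = 9.89*-7.27 = -71.9003
Total = -71.9003 + 0.4544 = -71.4459


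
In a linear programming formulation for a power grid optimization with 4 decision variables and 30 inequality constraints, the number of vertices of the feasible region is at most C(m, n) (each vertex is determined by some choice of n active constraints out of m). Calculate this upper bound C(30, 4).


Each vertex corresponds to some choice of n active constraints out of m, so the number of vertices is at most C(m, n) = m! / (n!(m-n)!).
m = 30, n = 4
Numerator: 30 * 29 * 28 * 27
Denominator: 4! = 24
C(30, 4) = 27405


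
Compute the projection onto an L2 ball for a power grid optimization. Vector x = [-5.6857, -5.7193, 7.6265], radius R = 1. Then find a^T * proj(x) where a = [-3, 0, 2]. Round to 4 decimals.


Step 1: Compute ||x|| (intermediates to 6 decimals).
||x|| = sqrt((-5.6857)^2 + (-5.7193)^2 + 7.6265^2) = 11.099598
Step 2: Project.
Since ||x|| > R, scale = R/||x|| = 1/11.099598 = 0.090093, proj(x) = scale * x
proj(x) = [-0.512242, -0.515269, 0.687094]
Step 3: Dot product.
a^T * proj(x) = -3*(-0.512242) + 0*(-0.515269) + 2*0.687094 = 2.9109


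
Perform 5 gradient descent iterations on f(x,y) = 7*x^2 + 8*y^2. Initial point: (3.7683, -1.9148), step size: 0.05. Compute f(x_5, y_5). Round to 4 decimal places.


Gradient descent on f(x,y) = 7*x^2 + 8*y^2.
Starting point: (3.7683, -1.9148), alpha = 0.05
Step 1: grad_x = 2*7*3.7683 = 52.7562, grad_y = 2*8*-1.9148 = -30.6368
  x_1 = 3.7683 - 0.05*52.7562 = 1.1305
  y_1 = -1.9148 - 0.05*-30.6368 = -0.383
Step 2: grad_x = 2*7*1.1305 = 15.8269, grad_y = 2*8*-0.383 = -6.1274
  x_2 = 1.1305 - 0.05*15.8269 = 0.3391
  y_2 = -0.383 - 0.05*-6.1274 = -0.0766
Step 3: grad_x = 2*7*0.3391 = 4.7481, grad_y = 2*8*-0.0766 = -1.2255
  x_3 = 0.3391 - 0.05*4.7481 = 0.1017
  y_3 = -0.0766 - 0.05*-1.2255 = -0.0153
Step 4: grad_x = 2*7*0.1017 = 1.4244, grad_y = 2*8*-0.0153 = -0.2451
  x_4 = 0.1017 - 0.05*1.4244 = 0.0305
  y_4 = -0.0153 - 0.05*-0.2451 = -0.0031
Step 5: grad_x = 2*7*0.0305 = 0.4273, grad_y = 2*8*-0.0031 = -0.049
  x_5 = 0.0305 - 0.05*0.4273 = 0.0092
  y_5 = -0.0031 - 0.05*-0.049 = -0.0006
f(0.0092, -0.0006) = 7*0.0092^2 + 8*(-0.0006)^2 = 0.0006


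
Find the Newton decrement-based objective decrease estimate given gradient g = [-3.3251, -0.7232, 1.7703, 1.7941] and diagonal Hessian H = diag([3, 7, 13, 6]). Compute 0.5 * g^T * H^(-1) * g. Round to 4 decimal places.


Step 1: H is diagonal, so H^(-1) * g = [-1.1084, -0.1033, 0.1362, 0.299].
Step 2: g^T H^(-1) g = sum_i g_i^2 / H_ii
  = (-3.3251)^2/3 + (-0.7232)^2/7 + (1.7703)^2/13 + (1.7941)^2/6
  = 3.6854 + 0.0747 + 0.2411 + 0.5365 = 4.5377
Step 3: Objective decrease = 0.5 * g^T H^(-1) g = 2.2688


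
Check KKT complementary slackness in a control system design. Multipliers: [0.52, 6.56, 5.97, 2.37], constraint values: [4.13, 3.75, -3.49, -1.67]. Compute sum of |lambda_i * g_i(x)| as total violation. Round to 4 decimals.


KKT complementary slackness check:
lambda_1 * g_1 = 0.52 * 4.13 = 2.1476
lambda_2 * g_2 = 6.56 * 3.75 = 24.6
lambda_3 * g_3 = 5.97 * -3.49 = -20.8353
lambda_4 * g_4 = 2.37 * -1.67 = -3.9579
Total violation = 2.1476 + 24.6 + 20.8353 + 3.9579 = 51.5408


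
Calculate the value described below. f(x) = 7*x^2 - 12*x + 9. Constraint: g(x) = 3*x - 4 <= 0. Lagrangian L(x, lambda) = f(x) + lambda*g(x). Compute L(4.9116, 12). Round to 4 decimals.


Step 1: Evaluate f(x).
f(4.9116) = 7*4.9116^2 - 12*4.9116 + 9 = 118.9275
Step 2: Evaluate g(x).
g(4.9116) = 3*4.9116 - 4 = 10.7348
Step 3: Compute Lagrangian.
L = 118.9275 + 12*10.7348 = 247.7451


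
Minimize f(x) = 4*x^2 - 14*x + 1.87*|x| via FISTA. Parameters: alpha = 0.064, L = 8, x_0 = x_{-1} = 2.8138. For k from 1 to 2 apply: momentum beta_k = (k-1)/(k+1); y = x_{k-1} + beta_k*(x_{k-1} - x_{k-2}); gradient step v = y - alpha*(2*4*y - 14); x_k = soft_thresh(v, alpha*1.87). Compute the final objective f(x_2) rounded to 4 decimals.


FISTA on f(x) = 4*x^2 - 14*x + 1.87*|x|
L = 8, alpha = 0.064
Iteration 1: beta = 0.0, y = 2.8138 + 0.0*(2.8138 - 2.8138) = 2.8138
  grad(y) = 8.5104, v = y - alpha*grad = 2.2691
  prox(v) = soft_thresh(2.2691, 0.1197) = 2.1495
Iteration 2: beta = 0.3333, y = 2.1495 + 0.3333*(2.1495 - 2.8138) = 1.928
  grad(y) = 1.424, v = y - alpha*grad = 1.8369
  prox(v) = soft_thresh(1.8369, 0.1197) = 1.7172
f(x_2) = 4*1.7172^2 - 14*1.7172 + 1.87*|1.7172| = -9.0346


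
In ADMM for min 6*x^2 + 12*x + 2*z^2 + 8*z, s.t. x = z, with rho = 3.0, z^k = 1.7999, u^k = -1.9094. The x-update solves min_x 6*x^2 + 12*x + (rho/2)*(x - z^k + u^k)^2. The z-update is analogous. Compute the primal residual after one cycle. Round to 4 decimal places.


ADMM iteration with rho = 3.0, z^k = 1.7999, u^k = -1.9094
Step 1: x-update.
Minimize 6*x^2 + 12*x + (3.0/2)*(x - 1.7999 - 1.9094)^2
FOC: (2*6 + 3.0)*x = -12 + 3.0*(1.7999 + 1.9094)
x^{k+1} = -0.0581
Step 2: z-update.
Minimize 2*z^2 + 8*z + (3.0/2)*(-0.0581 - z - 1.9094)^2
FOC: (2*2 + 3.0)*z = -8 + 3.0*(-0.0581 - 1.9094)
z^{k+1} = -1.9861
Step 3: u-update.
u^{k+1} = -1.9094 - 0.0581 + 1.9861 = 0.0185
Step 4: Primal residual = |-0.0581 + 1.9861| = 1.9279


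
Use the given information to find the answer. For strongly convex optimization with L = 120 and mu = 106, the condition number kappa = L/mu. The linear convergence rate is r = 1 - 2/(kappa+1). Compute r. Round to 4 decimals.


Step 1: Compute the condition number.
kappa = L/mu = 120/106 = 1.1321
Step 2: Compute the convergence rate.
r = 1 - 2/(kappa + 1) = 1 - 2*mu/(L + mu) = (L - mu)/(L + mu) = 14/226 = 0.0619


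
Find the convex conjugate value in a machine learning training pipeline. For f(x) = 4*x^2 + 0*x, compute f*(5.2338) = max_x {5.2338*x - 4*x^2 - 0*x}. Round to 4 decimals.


f*(y) = sup_x {y*x - a*x^2 - b*x} = sup_x {(y-b)*x - a*x^2}
FOC: (y - b) - 2a*x = 0 => x* = (y - b)/(2a)
x* = (5.2338 - 0)/(2*4) = 0.6542
f*(5.2338) = (y-b)^2/(4a) = (5.2338 - 0)^2/(4*4)
= 27.3927/16 = 1.712


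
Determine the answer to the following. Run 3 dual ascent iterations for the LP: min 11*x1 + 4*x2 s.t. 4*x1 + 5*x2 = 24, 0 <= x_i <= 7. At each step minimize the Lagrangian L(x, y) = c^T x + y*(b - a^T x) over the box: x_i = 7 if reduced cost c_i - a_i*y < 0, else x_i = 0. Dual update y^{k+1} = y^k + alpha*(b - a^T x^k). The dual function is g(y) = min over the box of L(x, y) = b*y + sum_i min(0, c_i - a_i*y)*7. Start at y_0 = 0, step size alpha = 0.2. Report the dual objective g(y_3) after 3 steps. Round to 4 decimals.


Dual ascent for LP: min 11*x1 + 4*x2, 4*x1 + 5*x2 = 24, 0 <= x_i <= 7
Step 1: y^k = 0.0, reduced costs: (11.0, 4.0)
  x^k = (0.0, 0.0), subgradient = b - a^T x = 24.0
  y^{k+1} = 0.0 + 0.2*24.0 = 4.8
Step 2: y^k = 4.8, reduced costs: (-8.2, -20.0)
  x^k = (7.0, 7.0), subgradient = b - a^T x = -39.0
  y^{k+1} = 4.8 + 0.2*-39.0 = -3.0
Step 3: y^k = -3.0, reduced costs: (23.0, 19.0)
  x^k = (0.0, 0.0), subgradient = b - a^T x = 24.0
  y^{k+1} = -3.0 + 0.2*24.0 = 1.8
Dual objective at y_3 = 1.8: reduced costs (3.8, -5.0), box minimizer x = (0.0, 7.0)
g(y_3) = b*y + (c1 - a1*y)*x1 + (c2 - a2*y)*x2 = 24*1.8 + 3.8*0.0 + (-5.0)*7.0 = 43.2 + 0.0 - 35.0 = 8.2


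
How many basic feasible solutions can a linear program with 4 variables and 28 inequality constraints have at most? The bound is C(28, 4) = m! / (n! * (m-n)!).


Each vertex corresponds to some choice of n active constraints out of m, so the number of vertices is at most C(m, n) = m! / (n!(m-n)!).
m = 28, n = 4
Numerator: 28 * 27 * 26 * 25
Denominator: 4! = 24
C(28, 4) = 20475


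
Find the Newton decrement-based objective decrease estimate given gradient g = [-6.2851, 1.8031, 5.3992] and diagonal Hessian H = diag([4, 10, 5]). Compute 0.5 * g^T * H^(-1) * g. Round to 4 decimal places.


Step 1: H is diagonal, so H^(-1) * g = [-1.5713, 0.1803, 1.0798].
Step 2: g^T H^(-1) g = sum_i g_i^2 / H_ii
  = (-6.2851)^2/4 + (1.8031)^2/10 + (5.3992)^2/5
  = 9.8756 + 0.3251 + 5.8303 = 16.031
Step 3: Objective decrease = 0.5 * g^T H^(-1) g = 8.0155


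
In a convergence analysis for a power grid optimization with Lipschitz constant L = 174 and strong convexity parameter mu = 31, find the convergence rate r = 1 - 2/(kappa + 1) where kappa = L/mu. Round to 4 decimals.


Step 1: Compute the condition number.
kappa = L/mu = 174/31 = 5.6129
Step 2: Compute the convergence rate.
r = 1 - 2/(kappa + 1) = 1 - 2*mu/(L + mu) = (L - mu)/(L + mu) = 143/205 = 0.6976


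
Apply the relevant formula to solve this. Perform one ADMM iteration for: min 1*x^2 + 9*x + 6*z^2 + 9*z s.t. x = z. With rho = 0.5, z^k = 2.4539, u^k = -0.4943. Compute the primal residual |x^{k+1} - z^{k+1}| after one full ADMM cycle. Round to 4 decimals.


ADMM iteration with rho = 0.5, z^k = 2.4539, u^k = -0.4943
Step 1: x-update.
Minimize 1*x^2 + 9*x + (0.5/2)*(x - 2.4539 - 0.4943)^2
FOC: (2*1 + 0.5)*x = -9 + 0.5*(2.4539 + 0.4943)
x^{k+1} = -3.0104
Step 2: z-update.
Minimize 6*z^2 + 9*z + (0.5/2)*(-3.0104 - z - 0.4943)^2
FOC: (2*6 + 0.5)*z = -9 + 0.5*(-3.0104 - 0.4943)
z^{k+1} = -0.8602
Step 3: u-update.
u^{k+1} = -0.4943 - 3.0104 + 0.8602 = -2.6445
Step 4: Primal residual = |-3.0104 + 0.8602| = 2.1502


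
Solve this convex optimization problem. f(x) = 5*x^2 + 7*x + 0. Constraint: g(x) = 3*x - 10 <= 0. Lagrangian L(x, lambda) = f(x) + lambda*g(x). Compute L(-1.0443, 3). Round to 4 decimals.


Step 1: Evaluate f(x).
f(-1.0443) = 5*(-1.0443)^2 + 7*(-1.0443) + 0 = -1.8573
Step 2: Evaluate g(x).
g(-1.0443) = 3*-1.0443 - 10 = -13.1329
Step 3: Compute Lagrangian.
L = -1.8573 + 3*-13.1329 = -41.256


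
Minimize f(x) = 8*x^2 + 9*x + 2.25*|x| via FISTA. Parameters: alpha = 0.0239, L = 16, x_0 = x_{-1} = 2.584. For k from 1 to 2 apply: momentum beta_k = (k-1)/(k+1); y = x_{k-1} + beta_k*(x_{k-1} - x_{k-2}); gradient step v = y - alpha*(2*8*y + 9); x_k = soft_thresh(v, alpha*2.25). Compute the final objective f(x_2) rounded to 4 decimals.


FISTA on f(x) = 8*x^2 + 9*x + 2.25*|x|
L = 16, alpha = 0.0239
Iteration 1: beta = 0.0, y = 2.584 + 0.0*(2.584 - 2.584) = 2.584
  grad(y) = 50.344, v = y - alpha*grad = 1.3808
  prox(v) = soft_thresh(1.3808, 0.0538) = 1.327
Iteration 2: beta = 0.3333, y = 1.327 + 0.3333*(1.327 - 2.584) = 0.908
  grad(y) = 23.5281, v = y - alpha*grad = 0.3457
  prox(v) = soft_thresh(0.3457, 0.0538) = 0.2919
f(x_2) = 8*0.2919^2 + 9*0.2919 + 2.25*|0.2919| = 3.9657


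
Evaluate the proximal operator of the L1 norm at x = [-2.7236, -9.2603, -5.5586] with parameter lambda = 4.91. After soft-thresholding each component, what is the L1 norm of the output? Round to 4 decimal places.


Soft-thresholding with lambda = 4.91:
prox(-2.7236) = sign(-2.7236)*max(|-2.7236| - 4.91, 0) = 0.0
prox(-9.2603) = sign(-9.2603)*max(|-9.2603| - 4.91, 0) = -4.3503
prox(-5.5586) = sign(-5.5586)*max(|-5.5586| - 4.91, 0) = -0.6486
prox(x) = [0.0, -4.3503, -0.6486]
||prox(x)||_1 = 0.0 + 4.3503 + 0.6486 = 4.9989


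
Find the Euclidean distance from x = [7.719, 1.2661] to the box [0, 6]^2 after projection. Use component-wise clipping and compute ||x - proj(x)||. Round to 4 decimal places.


Project each component onto [0, 6].
clip(7.719) = 6.0, clip(1.2661) = 1.2661
Projection = [6.0, 1.2661]
Squared diffs: [2.955, 0.0]
Distance = sqrt(2.955) = 1.719


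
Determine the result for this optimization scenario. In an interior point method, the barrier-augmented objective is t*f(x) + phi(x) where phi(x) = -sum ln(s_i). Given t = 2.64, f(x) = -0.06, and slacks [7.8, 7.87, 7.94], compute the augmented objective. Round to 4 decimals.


Step 1: Compute log-barrier.
ln values: [2.0541, 2.0631, 2.0719]
phi = -(2.0541 + 2.0631 + 2.0719) = -6.1891
Step 2: Compute augmented objective.
t*f(x) = 2.64*-0.06 = -0.1584
Total = -0.1584 - 6.1891 = -6.3475
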